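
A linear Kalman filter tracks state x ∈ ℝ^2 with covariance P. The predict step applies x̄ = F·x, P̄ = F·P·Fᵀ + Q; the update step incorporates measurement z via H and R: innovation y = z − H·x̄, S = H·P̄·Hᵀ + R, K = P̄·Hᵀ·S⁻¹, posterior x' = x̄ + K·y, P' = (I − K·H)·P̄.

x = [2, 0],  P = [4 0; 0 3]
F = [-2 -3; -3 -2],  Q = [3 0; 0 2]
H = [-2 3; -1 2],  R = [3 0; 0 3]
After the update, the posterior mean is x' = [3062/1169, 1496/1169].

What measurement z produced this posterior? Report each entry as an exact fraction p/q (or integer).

z = [-2, 1]

x̄ = F·x = [-4, -6]
P̄ = F·P·Fᵀ + Q = [46 42; 42 50]
S = H·P̄·Hᵀ + R = [133 98; 98 81]
K = P̄·Hᵀ·S⁻¹ = [-970/1169 246/167; -338/1169 178/167]
x' − x̄ = [7738/1169, 8510/1169] = K·y
y = (KᵀK)⁻¹·Kᵀ·(x' − x̄) = [8, 9]
z = y + H·x̄ = [8, 9] + [-10, -8] = [-2, 1]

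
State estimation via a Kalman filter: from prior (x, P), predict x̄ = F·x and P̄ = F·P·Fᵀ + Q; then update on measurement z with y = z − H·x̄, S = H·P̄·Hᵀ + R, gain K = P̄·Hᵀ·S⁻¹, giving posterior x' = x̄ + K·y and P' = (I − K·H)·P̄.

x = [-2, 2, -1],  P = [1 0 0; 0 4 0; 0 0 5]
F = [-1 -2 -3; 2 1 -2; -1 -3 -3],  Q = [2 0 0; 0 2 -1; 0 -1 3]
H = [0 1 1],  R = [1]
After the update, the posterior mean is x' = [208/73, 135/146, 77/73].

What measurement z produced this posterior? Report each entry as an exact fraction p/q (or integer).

x̄ = F·x = [1, 0, -1]
P̄ = F·P·Fᵀ + Q = [64 20 70; 20 30 15; 70 15 85]
S = H·P̄·Hᵀ + R = [146]
K = P̄·Hᵀ·S⁻¹ = [45/73; 45/146; 50/73]
x' − x̄ = [135/73, 135/146, 150/73] = K·y
y = (KᵀK)⁻¹·Kᵀ·(x' − x̄) = [3]
z = y + H·x̄ = [3] + [-1] = [2]

z = [2]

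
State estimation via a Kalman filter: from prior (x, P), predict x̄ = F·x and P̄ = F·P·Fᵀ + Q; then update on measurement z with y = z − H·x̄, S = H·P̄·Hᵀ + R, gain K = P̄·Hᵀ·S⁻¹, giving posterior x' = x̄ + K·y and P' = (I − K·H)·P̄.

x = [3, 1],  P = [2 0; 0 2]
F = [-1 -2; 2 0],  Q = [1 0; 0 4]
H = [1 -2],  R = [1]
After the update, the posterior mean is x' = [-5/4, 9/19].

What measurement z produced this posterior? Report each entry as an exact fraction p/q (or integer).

z = [-2]

x̄ = F·x = [-5, 6]
P̄ = F·P·Fᵀ + Q = [11 -4; -4 12]
S = H·P̄·Hᵀ + R = [76]
K = P̄·Hᵀ·S⁻¹ = [1/4; -7/19]
x' − x̄ = [15/4, -105/19] = K·y
y = (KᵀK)⁻¹·Kᵀ·(x' − x̄) = [15]
z = y + H·x̄ = [15] + [-17] = [-2]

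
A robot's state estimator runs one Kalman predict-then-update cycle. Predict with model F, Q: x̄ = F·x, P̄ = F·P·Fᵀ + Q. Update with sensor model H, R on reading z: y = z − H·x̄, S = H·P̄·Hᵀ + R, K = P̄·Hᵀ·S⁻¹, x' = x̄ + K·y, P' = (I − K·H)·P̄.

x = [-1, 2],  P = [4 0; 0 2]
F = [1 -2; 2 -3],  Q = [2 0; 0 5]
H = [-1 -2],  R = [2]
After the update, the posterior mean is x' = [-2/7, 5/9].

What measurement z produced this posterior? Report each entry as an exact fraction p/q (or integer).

z = [-1]

x̄ = F·x = [-5, -8]
P̄ = F·P·Fᵀ + Q = [14 20; 20 39]
S = H·P̄·Hᵀ + R = [252]
K = P̄·Hᵀ·S⁻¹ = [-3/14; -7/18]
x' − x̄ = [33/7, 77/9] = K·y
y = (KᵀK)⁻¹·Kᵀ·(x' − x̄) = [-22]
z = y + H·x̄ = [-22] + [21] = [-1]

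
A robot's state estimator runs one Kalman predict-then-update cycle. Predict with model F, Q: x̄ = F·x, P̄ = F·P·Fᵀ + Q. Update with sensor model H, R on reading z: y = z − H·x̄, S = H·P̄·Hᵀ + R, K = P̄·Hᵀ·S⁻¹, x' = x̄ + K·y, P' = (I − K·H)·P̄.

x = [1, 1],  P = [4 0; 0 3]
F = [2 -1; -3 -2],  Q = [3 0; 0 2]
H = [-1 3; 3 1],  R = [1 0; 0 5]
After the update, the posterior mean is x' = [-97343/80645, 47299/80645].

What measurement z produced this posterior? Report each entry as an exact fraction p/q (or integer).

z = [3, -3]

x̄ = F·x = [1, -5]
P̄ = F·P·Fᵀ + Q = [22 -18; -18 50]
S = H·P̄·Hᵀ + R = [581 -60; -60 145]
K = P̄·Hᵀ·S⁻¹ = [-1628/16129 23328/80645; 4824/16129 7756/80645]
x' − x̄ = [-177988/80645, 450524/80645] = K·y
y = (KᵀK)⁻¹·Kᵀ·(x' − x̄) = [19, -1]
z = y + H·x̄ = [19, -1] + [-16, -2] = [3, -3]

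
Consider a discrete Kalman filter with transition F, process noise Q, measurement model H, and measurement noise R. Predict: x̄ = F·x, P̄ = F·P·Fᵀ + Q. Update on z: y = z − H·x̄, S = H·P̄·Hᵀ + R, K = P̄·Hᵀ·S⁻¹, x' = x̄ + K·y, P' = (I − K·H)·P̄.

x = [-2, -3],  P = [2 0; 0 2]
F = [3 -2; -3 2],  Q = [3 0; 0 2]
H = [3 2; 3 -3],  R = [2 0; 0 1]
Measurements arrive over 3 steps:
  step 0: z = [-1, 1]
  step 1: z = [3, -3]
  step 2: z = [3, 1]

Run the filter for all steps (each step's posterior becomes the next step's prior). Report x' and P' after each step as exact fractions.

step 0: x' = [-349/6525, -12542/32625], P' = [122/1305 316/6525; 316/6525 3728/32625]
step 1: x' = [12619549/76222721, 85612375/76222721], P' = [7123274/76222721 3706316/76222721; 3706316/76222721 8621824/76222721]
step 2: x' = [123018470005/177417880977, 72571491367/177417880977], P' = [16580284138/177417880977 8627052172/177417880977; 8627052172/177417880977 20067544576/177417880977]

step 0: x̄ = F·x = [0, 0]
step 0: P̄ = F·P·Fᵀ + Q = [29 -26; -26 28]
step 0: y = z − H·x̄ = [-1, 1]
step 0: S = H·P̄·Hᵀ + R = [63 171; 171 982]
step 0: K = P̄·Hᵀ·S⁻¹ = [1231/6525 98/725; 6098/32625 -716/3625]
step 0: x' = x̄ + K·y = [-349/6525, -12542/32625]
step 0: P' = (I − K·H)·P̄ = [122/1305 316/6525; 316/6525 3728/32625]
step 1: x̄ = F·x = [19849/32625, -19849/32625]
step 1: P̄ = F·P·Fᵀ + Q = [121277/32625 -23402/32625; -23402/32625 88652/32625]
step 1: y = z − H·x̄ = [78026/32625, -72323/10875]
step 1: S = H·P̄·Hᵀ + R = [1230527/32625 209929/10875; 209929/10875 260358/3625]
step 1: K = P̄·Hᵀ·S⁻¹ = [14391227/76222721 10250874/76222721; 14181298/76222721 -14746524/76222721]
step 1: x' = x̄ + K·y = [12619549/76222721, 85612375/76222721]
step 1: P' = (I − K·H)·P̄ = [7123274/76222721 3706316/76222721; 3706316/76222721 8621824/76222721]
step 2: x̄ = F·x = [-133366103/76222721, 133366103/76222721]
step 2: P̄ = F·P·Fᵀ + Q = [282789133/76222721 -54120970/76222721; -54120970/76222721 206566412/76222721]
step 2: y = z − H·x̄ = [362034266/76222721, 876419339/76222721]
step 2: S = H·P̄·Hᵀ + R = [2874361647/76222721 1468066635/76222721; 1468066635/76222721 5454600086/76222721]
step 2: K = P̄·Hᵀ·S⁻¹ = [33497478379/177417880977 7953231966/59139293659; 33008122834/177417880977 -11440492404/59139293659]
step 2: x' = x̄ + K·y = [123018470005/177417880977, 72571491367/177417880977]
step 2: P' = (I − K·H)·P̄ = [16580284138/177417880977 8627052172/177417880977; 8627052172/177417880977 20067544576/177417880977]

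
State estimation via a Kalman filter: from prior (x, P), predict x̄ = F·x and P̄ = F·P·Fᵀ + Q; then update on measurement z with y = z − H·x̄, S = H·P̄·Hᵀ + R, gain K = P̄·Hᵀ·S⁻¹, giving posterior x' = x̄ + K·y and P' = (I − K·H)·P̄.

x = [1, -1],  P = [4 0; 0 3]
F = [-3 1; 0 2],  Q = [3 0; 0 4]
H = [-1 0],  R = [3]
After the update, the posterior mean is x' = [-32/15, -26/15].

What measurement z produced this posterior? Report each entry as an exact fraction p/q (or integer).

x̄ = F·x = [-4, -2]
P̄ = F·P·Fᵀ + Q = [42 6; 6 16]
S = H·P̄·Hᵀ + R = [45]
K = P̄·Hᵀ·S⁻¹ = [-14/15; -2/15]
x' − x̄ = [28/15, 4/15] = K·y
y = (KᵀK)⁻¹·Kᵀ·(x' − x̄) = [-2]
z = y + H·x̄ = [-2] + [4] = [2]

z = [2]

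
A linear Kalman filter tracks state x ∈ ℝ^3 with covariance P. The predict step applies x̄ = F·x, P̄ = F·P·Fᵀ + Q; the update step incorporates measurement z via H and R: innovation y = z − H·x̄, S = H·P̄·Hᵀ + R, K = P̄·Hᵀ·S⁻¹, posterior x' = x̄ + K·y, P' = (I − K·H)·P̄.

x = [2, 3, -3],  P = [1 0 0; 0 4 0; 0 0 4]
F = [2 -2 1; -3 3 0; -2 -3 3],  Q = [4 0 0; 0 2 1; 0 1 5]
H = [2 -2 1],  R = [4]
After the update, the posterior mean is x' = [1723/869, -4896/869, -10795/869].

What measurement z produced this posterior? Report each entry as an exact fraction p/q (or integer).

x̄ = F·x = [-5, 3, -22]
P̄ = F·P·Fᵀ + Q = [28 -30 32; -30 47 -29; 32 -29 81]
S = H·P̄·Hᵀ + R = [869]
K = P̄·Hᵀ·S⁻¹ = [148/869; -183/869; 203/869]
x' − x̄ = [6068/869, -7503/869, 8323/869] = K·y
y = (KᵀK)⁻¹·Kᵀ·(x' − x̄) = [41]
z = y + H·x̄ = [41] + [-38] = [3]

z = [3]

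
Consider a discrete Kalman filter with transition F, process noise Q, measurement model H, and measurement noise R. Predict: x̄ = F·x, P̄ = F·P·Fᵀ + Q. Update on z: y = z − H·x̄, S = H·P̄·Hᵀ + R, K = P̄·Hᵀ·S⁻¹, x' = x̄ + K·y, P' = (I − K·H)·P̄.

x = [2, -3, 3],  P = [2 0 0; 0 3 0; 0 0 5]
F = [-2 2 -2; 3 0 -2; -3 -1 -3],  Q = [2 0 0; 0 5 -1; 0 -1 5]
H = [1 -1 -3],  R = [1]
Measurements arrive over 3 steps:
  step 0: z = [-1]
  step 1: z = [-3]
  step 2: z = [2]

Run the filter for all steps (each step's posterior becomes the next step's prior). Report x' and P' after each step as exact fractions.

step 0: x' = [-7390/559, 1428/559, -2760/559], P' = [18002/559 -560/559 6212/559; -560/559 19413/559 -6635/559; 6212/559 -6635/559 4345/559]
step 1: x' = [20958826/979289, -3671812/979289, 9204696/979289], P' = [379058494/979289 -5436896/979289 128245280/979289; -5436896/979289 13693115/979289 -6480895/979289; 128245280/979289 -6480895/979289 45078931/979289]
step 2: x' = [-222785567816/18537587543, -78187098058/18537587543, -60606668258/18537587543], P' = [3223283297122/18537587543 -118451943712/18537587543 1116271863488/18537587543; -118451943712/18537587543 265089931029/18537587543 -129899037721/18537587543; 1116271863488/18537587543 -129899037721/18537587543 418920544437/18537587543]

step 0: x̄ = F·x = [-16, 0, -12]
step 0: P̄ = F·P·Fᵀ + Q = [42 8 36; 8 43 11; 36 11 71]
step 0: y = z − H·x̄ = [-21]
step 0: S = H·P̄·Hᵀ + R = [559]
step 0: K = P̄·Hᵀ·S⁻¹ = [-74/559; -68/559; -188/559]
step 0: x' = x̄ + K·y = [-7390/559, 1428/559, -2760/559]
step 0: P' = (I − K·H)·P̄ = [18002/559 -560/559 6212/559; -560/559 19413/559 -6635/559; 6212/559 -6635/559 4345/559]
step 1: x̄ = F·x = [23156/559, -16650/559, 29022/559]
step 1: P̄ = F·P·Fᵀ + Q = [275414/559 -79876/559 198580/559; -79876/559 107649/559 -166733/559; 198580/559 -166733/559 291977/559]
step 1: y = z − H·x̄ = [45583/559]
step 1: S = H·P̄·Hᵀ + R = [979289/559]
step 1: K = P̄·Hᵀ·S⁻¹ = [-240450/979289; 312674/979289; -510618/979289]
step 1: x' = x̄ + K·y = [20958826/979289, -3671812/979289, 9204696/979289]
step 1: P' = (I − K·H)·P̄ = [379058494/979289 -5436896/979289 128245280/979289; -5436896/979289 13693115/979289 -6480895/979289; 128245280/979289 -6480895/979289 45078931/979289]
step 2: x̄ = F·x = [-67670668/979289, 44467086/979289, -86818754/979289]
step 2: P̄ = F·P·Fᵀ + Q = [2874585306/979289 -2357223596/979289 4104052844/979289; -2357223596/979289 2057795255/979289 -3523419091/979289; 4104052844/979289 -3523419091/979289 6072734679/979289]
step 2: y = z − H·x̄ = [-146359930/979289]
step 2: S = H·P̄·Hᵀ + R = [18537587543/979289]
step 2: K = P̄·Hᵀ·S⁻¹ = [-7080349630/18537587543; 6155238422/18537587543; -10590732102/18537587543]
step 2: x' = x̄ + K·y = [-222785567816/18537587543, -78187098058/18537587543, -60606668258/18537587543]
step 2: P' = (I − K·H)·P̄ = [3223283297122/18537587543 -118451943712/18537587543 1116271863488/18537587543; -118451943712/18537587543 265089931029/18537587543 -129899037721/18537587543; 1116271863488/18537587543 -129899037721/18537587543 418920544437/18537587543]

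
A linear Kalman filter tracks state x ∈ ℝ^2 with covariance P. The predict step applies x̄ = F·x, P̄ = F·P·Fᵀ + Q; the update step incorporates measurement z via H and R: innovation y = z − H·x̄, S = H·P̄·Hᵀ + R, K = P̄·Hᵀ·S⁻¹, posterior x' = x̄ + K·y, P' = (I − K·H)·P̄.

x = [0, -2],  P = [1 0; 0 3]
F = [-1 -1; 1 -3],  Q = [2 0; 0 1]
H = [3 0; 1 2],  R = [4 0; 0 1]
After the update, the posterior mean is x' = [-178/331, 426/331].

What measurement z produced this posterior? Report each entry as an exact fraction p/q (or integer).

z = [-2, 2]

x̄ = F·x = [2, 6]
P̄ = F·P·Fᵀ + Q = [6 8; 8 29]
S = H·P̄·Hᵀ + R = [58 66; 66 155]
K = P̄·Hᵀ·S⁻¹ = [669/2317 44/2317; -318/2317 1122/2317]
x' − x̄ = [-840/331, -1560/331] = K·y
y = (KᵀK)⁻¹·Kᵀ·(x' − x̄) = [-8, -12]
z = y + H·x̄ = [-8, -12] + [6, 14] = [-2, 2]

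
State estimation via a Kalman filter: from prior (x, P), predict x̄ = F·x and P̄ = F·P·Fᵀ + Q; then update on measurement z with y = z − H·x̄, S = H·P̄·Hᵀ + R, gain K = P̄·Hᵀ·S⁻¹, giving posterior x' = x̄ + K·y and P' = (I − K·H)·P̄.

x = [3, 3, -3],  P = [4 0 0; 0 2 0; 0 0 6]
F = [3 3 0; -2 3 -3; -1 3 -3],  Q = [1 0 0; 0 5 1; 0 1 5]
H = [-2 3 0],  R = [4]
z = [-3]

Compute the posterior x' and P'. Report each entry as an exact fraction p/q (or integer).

x̄ = F·x = [18, 12, 15]
P̄ = F·P·Fᵀ + Q = [55 -6 6; -6 93 81; 6 81 81]
y = z − H·x̄ = [-3]
S = H·P̄·Hᵀ + R = [1133]
K = P̄·Hᵀ·S⁻¹ = [-128/1133; 291/1133; 21/103]
x' = x̄ + K·y = [20778/1133, 12723/1133, 1482/103]
P' = (I − K·H)·P̄ = [45931/1133 30450/1133 3306/103; 30450/1133 20688/1133 2232/103; 3306/103 2232/103 3492/103]

x' = [20778/1133, 12723/1133, 1482/103]
P' = [45931/1133 30450/1133 3306/103; 30450/1133 20688/1133 2232/103; 3306/103 2232/103 3492/103]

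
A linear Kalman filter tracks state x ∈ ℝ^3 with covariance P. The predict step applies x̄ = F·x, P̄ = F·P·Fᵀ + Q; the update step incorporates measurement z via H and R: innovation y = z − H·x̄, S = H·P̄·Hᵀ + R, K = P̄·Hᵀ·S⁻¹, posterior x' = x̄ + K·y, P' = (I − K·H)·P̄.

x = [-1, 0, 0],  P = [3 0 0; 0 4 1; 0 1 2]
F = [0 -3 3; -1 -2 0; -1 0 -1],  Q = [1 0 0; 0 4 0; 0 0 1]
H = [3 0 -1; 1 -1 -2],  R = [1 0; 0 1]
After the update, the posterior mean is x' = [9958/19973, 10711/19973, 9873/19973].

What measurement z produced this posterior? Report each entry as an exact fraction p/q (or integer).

x̄ = F·x = [0, 1, 1]
P̄ = F·P·Fᵀ + Q = [37 18 -3; 18 23 5; -3 5 6]
S = H·P̄·Hᵀ + R = [358 95; 95 81]
K = P̄·Hᵀ·S⁻¹ = [6859/19973 -1880/19973; 5394/19973 -10025/19973; 685/19973 -5735/19973]
x' − x̄ = [9958/19973, -9262/19973, -10100/19973] = K·y
y = (KᵀK)⁻¹·Kᵀ·(x' − x̄) = [2, 2]
z = y + H·x̄ = [2, 2] + [-1, -3] = [1, -1]

z = [1, -1]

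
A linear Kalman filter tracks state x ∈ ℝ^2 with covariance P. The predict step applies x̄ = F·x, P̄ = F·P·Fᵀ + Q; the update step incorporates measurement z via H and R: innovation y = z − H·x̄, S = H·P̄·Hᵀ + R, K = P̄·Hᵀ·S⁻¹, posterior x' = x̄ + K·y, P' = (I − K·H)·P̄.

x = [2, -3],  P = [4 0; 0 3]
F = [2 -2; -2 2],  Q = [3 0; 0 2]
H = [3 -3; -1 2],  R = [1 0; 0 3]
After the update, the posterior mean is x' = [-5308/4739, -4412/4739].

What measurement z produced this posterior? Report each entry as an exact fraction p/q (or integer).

z = [-1, -3]

x̄ = F·x = [10, -10]
P̄ = F·P·Fᵀ + Q = [31 -28; -28 30]
S = H·P̄·Hᵀ + R = [1054 -525; -525 266]
K = P̄·Hᵀ·S⁻¹ = [201/677 1227/4739; -12/677 1402/4739]
x' − x̄ = [-52698/4739, 42978/4739] = K·y
y = (KᵀK)⁻¹·Kᵀ·(x' − x̄) = [-61, 27]
z = y + H·x̄ = [-61, 27] + [60, -30] = [-1, -3]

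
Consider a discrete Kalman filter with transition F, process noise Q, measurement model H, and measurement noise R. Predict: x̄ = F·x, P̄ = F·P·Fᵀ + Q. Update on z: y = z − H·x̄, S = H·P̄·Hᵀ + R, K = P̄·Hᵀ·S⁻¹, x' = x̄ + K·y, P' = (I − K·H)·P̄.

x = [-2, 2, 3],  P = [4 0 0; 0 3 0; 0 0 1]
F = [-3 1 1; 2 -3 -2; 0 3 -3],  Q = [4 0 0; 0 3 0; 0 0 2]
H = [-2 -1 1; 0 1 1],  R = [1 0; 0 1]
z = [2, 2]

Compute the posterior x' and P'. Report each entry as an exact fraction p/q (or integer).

x' = [-131/921, -818/4605, 7531/4605]
P' = [20786/921 -20897/921 20500/921; -20897/921 107272/4605 -103079/4605; 20500/921 -103079/4605 103348/4605]

x̄ = F·x = [11, -16, -3]
P̄ = F·P·Fᵀ + Q = [44 -35 6; -35 50 -21; 6 -21 38]
y = z − H·x̄ = [11, 21]
S = H·P̄·Hᵀ + R = [143 46; 46 47]
K = P̄·Hᵀ·S⁻¹ = [-175/921 -397/921; -1381/4605 4193/4605; 1427/4605 269/4605]
x' = x̄ + K·y = [-131/921, -818/4605, 7531/4605]
P' = (I − K·H)·P̄ = [20786/921 -20897/921 20500/921; -20897/921 107272/4605 -103079/4605; 20500/921 -103079/4605 103348/4605]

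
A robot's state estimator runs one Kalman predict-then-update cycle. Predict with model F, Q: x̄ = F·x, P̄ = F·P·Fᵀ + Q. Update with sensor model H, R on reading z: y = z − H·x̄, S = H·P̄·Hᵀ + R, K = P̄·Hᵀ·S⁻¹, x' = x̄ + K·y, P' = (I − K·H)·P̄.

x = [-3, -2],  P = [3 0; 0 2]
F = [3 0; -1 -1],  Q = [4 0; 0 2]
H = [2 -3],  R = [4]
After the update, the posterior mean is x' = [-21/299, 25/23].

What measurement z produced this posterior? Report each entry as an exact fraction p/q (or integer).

z = [-3]

x̄ = F·x = [-9, 5]
P̄ = F·P·Fᵀ + Q = [31 -9; -9 7]
S = H·P̄·Hᵀ + R = [299]
K = P̄·Hᵀ·S⁻¹ = [89/299; -3/23]
x' − x̄ = [2670/299, -90/23] = K·y
y = (KᵀK)⁻¹·Kᵀ·(x' − x̄) = [30]
z = y + H·x̄ = [30] + [-33] = [-3]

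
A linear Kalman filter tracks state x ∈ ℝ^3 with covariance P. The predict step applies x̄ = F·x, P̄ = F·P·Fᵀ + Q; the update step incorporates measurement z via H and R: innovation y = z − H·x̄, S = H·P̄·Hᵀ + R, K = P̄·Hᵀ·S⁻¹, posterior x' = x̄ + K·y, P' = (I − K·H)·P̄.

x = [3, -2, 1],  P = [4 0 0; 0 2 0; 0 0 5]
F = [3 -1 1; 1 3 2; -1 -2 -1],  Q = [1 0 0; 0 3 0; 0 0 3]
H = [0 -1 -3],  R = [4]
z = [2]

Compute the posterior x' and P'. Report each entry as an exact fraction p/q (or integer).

x̄ = F·x = [12, -1, 0]
P̄ = F·P·Fᵀ + Q = [44 16 -13; 16 45 -26; -13 -26 20]
y = z − H·x̄ = [1]
S = H·P̄·Hᵀ + R = [73]
K = P̄·Hᵀ·S⁻¹ = [23/73; 33/73; -34/73]
x' = x̄ + K·y = [899/73, -40/73, -34/73]
P' = (I − K·H)·P̄ = [2683/73 409/73 -167/73; 409/73 2196/73 -776/73; -167/73 -776/73 304/73]

x' = [899/73, -40/73, -34/73]
P' = [2683/73 409/73 -167/73; 409/73 2196/73 -776/73; -167/73 -776/73 304/73]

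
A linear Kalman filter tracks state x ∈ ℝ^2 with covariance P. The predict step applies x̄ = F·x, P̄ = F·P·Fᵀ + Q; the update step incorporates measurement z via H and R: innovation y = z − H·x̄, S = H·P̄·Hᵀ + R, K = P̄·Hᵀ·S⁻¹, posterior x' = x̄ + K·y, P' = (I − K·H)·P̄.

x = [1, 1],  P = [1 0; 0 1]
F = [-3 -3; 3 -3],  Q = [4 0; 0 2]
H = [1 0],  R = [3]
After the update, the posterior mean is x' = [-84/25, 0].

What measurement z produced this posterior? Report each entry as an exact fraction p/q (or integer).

x̄ = F·x = [-6, 0]
P̄ = F·P·Fᵀ + Q = [22 0; 0 20]
S = H·P̄·Hᵀ + R = [25]
K = P̄·Hᵀ·S⁻¹ = [22/25; 0]
x' − x̄ = [66/25, 0] = K·y
y = (KᵀK)⁻¹·Kᵀ·(x' − x̄) = [3]
z = y + H·x̄ = [3] + [-6] = [-3]

z = [-3]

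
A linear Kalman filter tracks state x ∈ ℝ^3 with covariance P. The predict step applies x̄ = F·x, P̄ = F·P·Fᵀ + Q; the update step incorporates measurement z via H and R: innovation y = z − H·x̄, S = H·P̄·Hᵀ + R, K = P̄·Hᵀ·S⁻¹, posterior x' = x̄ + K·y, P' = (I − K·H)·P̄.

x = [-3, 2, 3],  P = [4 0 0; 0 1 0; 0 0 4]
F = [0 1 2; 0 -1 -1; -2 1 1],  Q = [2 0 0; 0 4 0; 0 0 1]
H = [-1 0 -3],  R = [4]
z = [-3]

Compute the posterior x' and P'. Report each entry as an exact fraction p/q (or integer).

x̄ = F·x = [8, -5, 11]
P̄ = F·P·Fᵀ + Q = [19 -9 9; -9 9 -5; 9 -5 22]
y = z − H·x̄ = [38]
S = H·P̄·Hᵀ + R = [275]
K = P̄·Hᵀ·S⁻¹ = [-46/275; 24/275; -3/11]
x' = x̄ + K·y = [452/275, -463/275, 7/11]
P' = (I − K·H)·P̄ = [3109/275 -1371/275 -39/11; -1371/275 1899/275 17/11; -39/11 17/11 17/11]

x' = [452/275, -463/275, 7/11]
P' = [3109/275 -1371/275 -39/11; -1371/275 1899/275 17/11; -39/11 17/11 17/11]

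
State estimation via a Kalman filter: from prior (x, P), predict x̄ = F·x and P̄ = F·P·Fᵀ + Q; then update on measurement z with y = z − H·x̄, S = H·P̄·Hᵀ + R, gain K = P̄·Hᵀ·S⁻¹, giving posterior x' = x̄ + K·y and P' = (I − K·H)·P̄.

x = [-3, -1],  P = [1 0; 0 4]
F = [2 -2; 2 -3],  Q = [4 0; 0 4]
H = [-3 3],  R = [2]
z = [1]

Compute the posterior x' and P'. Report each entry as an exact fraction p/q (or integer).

x̄ = F·x = [-4, -3]
P̄ = F·P·Fᵀ + Q = [24 28; 28 44]
y = z − H·x̄ = [-2]
S = H·P̄·Hᵀ + R = [110]
K = P̄·Hᵀ·S⁻¹ = [6/55; 24/55]
x' = x̄ + K·y = [-232/55, -213/55]
P' = (I − K·H)·P̄ = [1248/55 1252/55; 1252/55 1268/55]

x' = [-232/55, -213/55]
P' = [1248/55 1252/55; 1252/55 1268/55]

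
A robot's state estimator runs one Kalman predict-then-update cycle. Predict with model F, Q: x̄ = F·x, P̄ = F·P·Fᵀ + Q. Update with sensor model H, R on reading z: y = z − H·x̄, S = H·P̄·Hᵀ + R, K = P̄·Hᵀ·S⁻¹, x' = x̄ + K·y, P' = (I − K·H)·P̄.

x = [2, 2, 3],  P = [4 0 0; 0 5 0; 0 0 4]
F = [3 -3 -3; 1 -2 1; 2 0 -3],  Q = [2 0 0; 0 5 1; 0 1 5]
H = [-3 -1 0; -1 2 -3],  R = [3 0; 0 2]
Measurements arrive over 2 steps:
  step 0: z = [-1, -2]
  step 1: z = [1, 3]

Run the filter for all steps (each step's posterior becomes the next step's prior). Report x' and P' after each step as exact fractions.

step 0: x' = [-6832/49415, 68358/49415, 16026/9883], P' = [64833/98830 -113617/98830 -18767/19766; -113617/98830 393653/98830 57979/19766; -18767/19766 57979/19766 47665/19766]
step 1: x' = [-2642278654/4984623603, 2931209327/4984623603, -2244175201/4984623603], P' = [985296089/1661541201 -1575948820/1661541201 -1322228041/1661541201; -1575948820/1661541201 5508052280/1661541201 4047981602/1661541201; -1322228041/1661541201 4047981602/1661541201 3382055435/1661541201]

step 0: x̄ = F·x = [-9, 1, -5]
step 0: P̄ = F·P·Fᵀ + Q = [119 30 60; 30 33 -3; 60 -3 57]
step 0: y = z − H·x̄ = [-27, -28]
step 0: S = H·P̄·Hᵀ + R = [1287 672; 672 1042]
step 0: K = P̄·Hᵀ·S⁻¹ = [-40441/148245 -5281/98830; -26401/148245 15619/98830; -839/29649 -4135/19766]
step 0: x' = x̄ + K·y = [-6832/49415, 68358/49415, 16026/9883]
step 0: P' = (I − K·H)·P̄ = [64833/98830 -113617/98830 -18767/19766; -113617/98830 393653/98830 57979/19766; -18767/19766 57979/19766 47665/19766]
step 1: x̄ = F·x = [-93192/9883, -63418/49415, -254054/49415]
step 1: P̄ = F·P·Fᵀ + Q = [3084241/19766 373368/9883 1446441/19766; 373368/9883 739569/49415 900597/49415; 1446441/19766 900597/49415 4024427/98830]
step 1: y = z − H·x̄ = [-1411883/49415, -953041/49415]
step 1: S = H·P̄·Hᵀ + R = [162968553/98830 47565183/49415; 47565183/49415 32299721/49415]
step 1: K = P̄·Hᵀ·S⁻¹ = [-1379939447/4984623603 -85254803/1661541201; -780205820/4984623603 224054287/1661541201; -81297479/4984623603 -363987530/1661541201]
step 1: x' = x̄ + K·y = [-2642278654/4984623603, 2931209327/4984623603, -2244175201/4984623603]
step 1: P' = (I − K·H)·P̄ = [985296089/1661541201 -1575948820/1661541201 -1322228041/1661541201; -1575948820/1661541201 5508052280/1661541201 4047981602/1661541201; -1322228041/1661541201 4047981602/1661541201 3382055435/1661541201]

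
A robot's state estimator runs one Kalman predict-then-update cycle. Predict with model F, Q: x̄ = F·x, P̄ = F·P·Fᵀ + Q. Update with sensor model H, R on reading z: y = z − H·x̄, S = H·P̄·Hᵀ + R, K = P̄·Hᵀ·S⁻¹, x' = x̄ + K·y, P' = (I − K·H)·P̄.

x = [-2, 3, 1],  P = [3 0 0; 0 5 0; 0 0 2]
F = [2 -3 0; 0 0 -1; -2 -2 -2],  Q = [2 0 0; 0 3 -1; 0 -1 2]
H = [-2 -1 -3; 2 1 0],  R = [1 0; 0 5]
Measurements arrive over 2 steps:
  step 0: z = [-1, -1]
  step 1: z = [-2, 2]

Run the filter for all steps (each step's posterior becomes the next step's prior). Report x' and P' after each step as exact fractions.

step 0: x' = [-5393/10240, -8763/20480, 8447/10240], P' = [24557/10240 -49233/20480 -8163/10240; -49233/20480 195077/40960 447/20480; -8163/10240 447/20480 6477/10240]
step 1: x' = [419143253/350720845, -213840491/350720845, 5813388/70144169], P' = [457418899/350720845 -689518671/701441690 -35113954/70144169; -689518671/701441690 987389721/350720845 -22605497/70144169; -35113954/70144169 -22605497/70144169 37567956/70144169]

step 0: x̄ = F·x = [-13, -1, -4]
step 0: P̄ = F·P·Fᵀ + Q = [59 0 18; 0 5 3; 18 3 42]
step 0: y = z − H·x̄ = [-40, 26]
step 0: S = H·P̄·Hᵀ + R = [854 -358; -358 246]
step 0: K = P̄·Hᵀ·S⁻¹ = [-17/20480 9799/20480; -827/40960 -371/40960; -6657/20480 -6441/20480]
step 0: x' = x̄ + K·y = [-5393/10240, -8763/20480, 8447/10240]
step 0: P' = (I − K·H)·P̄ = [24557/10240 -49233/20480 -8163/10240; -49233/20480 195077/40960 447/20480; -8163/10240 447/20480 6477/10240]
step 1: x̄ = F·x = [4717/20480, -8447/10240, 531/2048]
step 1: P̄ = F·P·Fᵀ + Q = [3412117/40960 33993/20480 71659/4096; 33993/20480 37197/10240 -2633/2048; 71659/4096 -2633/2048 15849/2048]
step 1: y = z − H·x̄ = [-3249/2048, 2421/1024]
step 1: S = H·P̄·Hᵀ + R = [1262305/2048 -455269/1024; -455269/1024 178425/512]
step 1: K = P̄·Hᵀ·S⁻¹ = [-17347661/140288338 45606277/140288338; 8242281/70144169 11914842/70144169; -19870463/70144169 -18566681/70144169]
step 1: x' = x̄ + K·y = [419143253/350720845, -213840491/350720845, 5813388/70144169]
step 1: P' = (I − K·H)·P̄ = [457418899/350720845 -689518671/701441690 -35113954/70144169; -689518671/701441690 987389721/350720845 -22605497/70144169; -35113954/70144169 -22605497/70144169 37567956/70144169]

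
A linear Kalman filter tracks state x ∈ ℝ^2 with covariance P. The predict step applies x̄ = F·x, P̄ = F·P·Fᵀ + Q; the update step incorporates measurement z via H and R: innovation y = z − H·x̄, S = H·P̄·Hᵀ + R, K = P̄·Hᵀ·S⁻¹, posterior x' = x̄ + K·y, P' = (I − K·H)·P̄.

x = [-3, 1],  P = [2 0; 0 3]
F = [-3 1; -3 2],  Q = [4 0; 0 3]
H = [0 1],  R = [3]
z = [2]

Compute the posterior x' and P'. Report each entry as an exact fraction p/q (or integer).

x̄ = F·x = [10, 11]
P̄ = F·P·Fᵀ + Q = [25 24; 24 33]
y = z − H·x̄ = [-9]
S = H·P̄·Hᵀ + R = [36]
K = P̄·Hᵀ·S⁻¹ = [2/3; 11/12]
x' = x̄ + K·y = [4, 11/4]
P' = (I − K·H)·P̄ = [9 2; 2 11/4]

x' = [4, 11/4]
P' = [9 2; 2 11/4]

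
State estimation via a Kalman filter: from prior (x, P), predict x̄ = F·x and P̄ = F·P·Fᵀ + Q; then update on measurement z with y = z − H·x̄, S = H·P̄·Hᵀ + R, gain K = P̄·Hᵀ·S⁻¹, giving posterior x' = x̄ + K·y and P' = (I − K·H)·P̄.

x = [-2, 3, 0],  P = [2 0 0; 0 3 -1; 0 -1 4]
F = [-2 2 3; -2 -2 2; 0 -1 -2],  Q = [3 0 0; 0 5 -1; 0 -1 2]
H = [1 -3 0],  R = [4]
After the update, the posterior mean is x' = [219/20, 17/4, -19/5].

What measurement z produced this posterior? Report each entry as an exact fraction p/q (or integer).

z = [-2]

x̄ = F·x = [10, -2, -3]
P̄ = F·P·Fᵀ + Q = [47 22 -23; 22 49 -13; -23 -13 17]
S = H·P̄·Hᵀ + R = [360]
K = P̄·Hᵀ·S⁻¹ = [-19/360; -25/72; 2/45]
x' − x̄ = [19/20, 25/4, -4/5] = K·y
y = (KᵀK)⁻¹·Kᵀ·(x' − x̄) = [-18]
z = y + H·x̄ = [-18] + [16] = [-2]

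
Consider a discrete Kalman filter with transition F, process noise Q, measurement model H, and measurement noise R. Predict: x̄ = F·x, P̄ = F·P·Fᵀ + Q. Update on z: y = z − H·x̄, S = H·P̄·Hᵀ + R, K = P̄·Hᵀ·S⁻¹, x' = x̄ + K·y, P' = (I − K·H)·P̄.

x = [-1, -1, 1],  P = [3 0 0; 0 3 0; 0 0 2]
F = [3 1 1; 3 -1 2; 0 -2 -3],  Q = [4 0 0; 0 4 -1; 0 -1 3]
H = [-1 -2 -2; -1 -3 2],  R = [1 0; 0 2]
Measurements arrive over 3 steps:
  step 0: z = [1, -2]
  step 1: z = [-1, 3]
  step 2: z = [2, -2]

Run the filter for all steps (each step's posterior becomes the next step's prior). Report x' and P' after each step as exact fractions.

step 0: x' = [-2923/1299, 58471/53259, -101989/213036], P' = [12908/1299 -5068/1299 -1334/1299; -5068/1299 87934/53259 20426/53259; -1334/1299 20426/53259 58603/213036]
step 1: x' = [1510177649/25149447311, -11059385768/25149447311, 23184046094/25149447311], P' = [94770554016/25149447311 -36422577672/25149447311 -8855864141/25149447311; -36422577672/25149447311 16978628874/25149447311 2928998947/25149447311; -8855864141/25149447311 2928998947/25149447311 4979962930/25149447311]
step 2: x' = [-21666627751764/36003062137927, 9274263963645/36003062137927, -566209259177029/576048994206832], P' = [135637953013704/36003062137927 -52135545299752/36003062137927 -25382221975931/72006124275854; -52135545299752/36003062137927 24304685039514/36003062137927 4196639191557/36003062137927; -25382221975931/72006124275854 4196639191557/36003062137927 228074708137525/1152097988413664]

step 0: x̄ = F·x = [-3, 0, -1]
step 0: P̄ = F·P·Fᵀ + Q = [36 28 -12; 28 42 -7; -12 -7 33]
step 0: y = z − H·x̄ = [-4, -3]
step 0: S = H·P̄·Hᵀ + R = [345 282; 282 848]
step 0: K = P̄·Hᵀ·S⁻¹ = [-104/1299 -62/433; -8932/53259 -2527/17753; -30919/106518 15145/71012]
step 0: x' = x̄ + K·y = [-2923/1299, 58471/53259, -101989/213036]
step 0: P' = (I − K·H)·P̄ = [12908/1299 -5068/1299 -1334/1299; -5068/1299 87934/53259 20426/53259; -1334/1299 20426/53259 58603/213036]
step 1: x̄ = F·x = [-435407/71012, -312663/35506, -161801/213036]
step 1: P̄ = F·P·Fᵀ + Q = [4726177/71012 2821733/35506 1889365/71012; 2821733/35506 1877107/17753 1168835/35506; 1889365/71012 1168835/35506 3553927/213036]
step 1: y = z − H·x̄ = [-5594815/213036, -145645/5196]
step 1: S = H·P̄·Hᵀ + R = [265206463/213036 5702257/5196; 5702257/5196 5519555/5196]
step 1: K = P̄·Hᵀ·S⁻¹ = [-4213670390/25149447311 -1607274641/25149447311; -3392677970/25149447311 -4327655528/25149447311; -6962059613/25149447311 5014396580/25149447311]
step 1: x' = x̄ + K·y = [1510177649/25149447311, -11059385768/25149447311, 23184046094/25149447311]
step 1: P' = (I − K·H)·P̄ = [94770554016/25149447311 -36422577672/25149447311 -8855864141/25149447311; -36422577672/25149447311 16978628874/25149447311 2928998947/25149447311; -8855864141/25149447311 2928998947/25149447311 4979962930/25149447311]
step 2: x̄ = F·x = [16655193273/25149447311, 61958010903/25149447311, -47433366746/25149447311]
step 2: P̄ = F·P·Fᵀ + Q = [709678714208/25149447311 769142504808/25149447311 234696102028/25149447311; 769142504808/25149447311 1090980356534/25149447311 274237277211/25149447311; 234696102028/25149447311 274237277211/25149447311 223330511163/25149447311]
step 2: y = z − H·x̄ = [96003376209/25149447311, 247097064852/25149447311]
step 2: S = H·P̄·Hᵀ + R = [12201324277339/25149447311 10756425887222/25149447311; 10756425887222/25149447311 11857346156492/25149447311]
step 2: K = P̄·Hᵀ·S⁻¹ = [-5984640438269/36003062137927 -4613539090379/72006124275854; -4867103162390/36003062137927 -6192615717838/36003062137927; -159309386459901/576048994206832 229693802750237/1152097988413664]
step 2: x' = x̄ + K·y = [-21666627751764/36003062137927, 9274263963645/36003062137927, -566209259177029/576048994206832]
step 2: P' = (I − K·H)·P̄ = [135637953013704/36003062137927 -52135545299752/36003062137927 -25382221975931/72006124275854; -52135545299752/36003062137927 24304685039514/36003062137927 4196639191557/36003062137927; -25382221975931/72006124275854 4196639191557/36003062137927 228074708137525/1152097988413664]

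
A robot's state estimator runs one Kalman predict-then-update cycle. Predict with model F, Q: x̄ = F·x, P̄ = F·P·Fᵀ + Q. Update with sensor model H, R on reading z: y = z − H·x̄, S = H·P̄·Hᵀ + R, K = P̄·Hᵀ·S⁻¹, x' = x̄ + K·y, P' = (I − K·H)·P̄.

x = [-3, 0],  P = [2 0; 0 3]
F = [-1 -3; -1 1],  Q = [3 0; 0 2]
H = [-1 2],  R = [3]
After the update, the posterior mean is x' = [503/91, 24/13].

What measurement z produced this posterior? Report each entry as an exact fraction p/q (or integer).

z = [-2]

x̄ = F·x = [3, 3]
P̄ = F·P·Fᵀ + Q = [32 -7; -7 7]
S = H·P̄·Hᵀ + R = [91]
K = P̄·Hᵀ·S⁻¹ = [-46/91; 3/13]
x' − x̄ = [230/91, -15/13] = K·y
y = (KᵀK)⁻¹·Kᵀ·(x' − x̄) = [-5]
z = y + H·x̄ = [-5] + [3] = [-2]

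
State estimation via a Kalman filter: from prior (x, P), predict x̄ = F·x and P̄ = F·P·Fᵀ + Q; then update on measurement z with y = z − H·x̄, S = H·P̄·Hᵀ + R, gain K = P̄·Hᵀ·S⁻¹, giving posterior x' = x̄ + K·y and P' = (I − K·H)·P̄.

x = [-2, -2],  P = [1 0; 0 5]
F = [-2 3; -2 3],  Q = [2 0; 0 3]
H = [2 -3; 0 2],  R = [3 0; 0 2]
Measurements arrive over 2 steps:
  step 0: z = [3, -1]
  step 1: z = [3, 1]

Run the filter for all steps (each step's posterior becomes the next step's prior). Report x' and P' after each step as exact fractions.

step 0: x̄ = F·x = [-2, -2]
step 0: P̄ = F·P·Fᵀ + Q = [51 49; 49 52]
step 0: y = z − H·x̄ = [1, 3]
step 0: S = H·P̄·Hᵀ + R = [87 -116; -116 210]
step 0: K = P̄·Hᵀ·S⁻¹ = [959/2407 57/83; -2/83 40/83]
step 0: x' = x̄ + K·y = [1104/2407, -48/83]
step 0: P' = (I − K·H)·P̄ = [3918/2407 57/83; 57/83 40/83]
step 1: x̄ = F·x = [-6384/2407, -6384/2407]
step 1: P̄ = F·P·Fᵀ + Q = [11090/2407 6276/2407; 6276/2407 13497/2407]
step 1: y = z − H·x̄ = [837/2407, 15175/2407]
step 1: S = H·P̄·Hᵀ + R = [97742/2407 -55878/2407; -55878/2407 58802/2407]
step 1: K = P̄·Hᵀ·S⁻¹ = [9332/27265 14688/27265; -27939/545300 223779/545300]
step 1: x' = x̄ + K·y = [23532/27265, -22587/272650]
step 1: P' = (I − K·H)·P̄ = [7206/5453 14688/27265; 14688/27265 223779/545300]

step 0: x' = [1104/2407, -48/83], P' = [3918/2407 57/83; 57/83 40/83]
step 1: x' = [23532/27265, -22587/272650], P' = [7206/5453 14688/27265; 14688/27265 223779/545300]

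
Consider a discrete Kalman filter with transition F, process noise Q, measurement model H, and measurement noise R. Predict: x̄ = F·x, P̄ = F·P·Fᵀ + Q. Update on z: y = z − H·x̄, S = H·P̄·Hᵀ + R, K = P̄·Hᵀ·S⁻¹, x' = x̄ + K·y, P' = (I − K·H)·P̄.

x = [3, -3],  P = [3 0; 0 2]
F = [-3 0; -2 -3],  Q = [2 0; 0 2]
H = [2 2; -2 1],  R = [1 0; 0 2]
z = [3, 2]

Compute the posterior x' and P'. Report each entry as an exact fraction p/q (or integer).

x̄ = F·x = [-9, 3]
P̄ = F·P·Fᵀ + Q = [29 18; 18 32]
y = z − H·x̄ = [15, -19]
S = H·P̄·Hᵀ + R = [389 -88; -88 78]
K = P̄·Hᵀ·S⁻¹ = [1906/11299 -3644/11299; 3724/11299 3622/11299]
x' = x̄ + K·y = [-3865/11299, 20939/11299]
P' = (I − K·H)·P̄ = [2747/11299 -1794/11299; -1794/11299 3656/11299]

x' = [-3865/11299, 20939/11299]
P' = [2747/11299 -1794/11299; -1794/11299 3656/11299]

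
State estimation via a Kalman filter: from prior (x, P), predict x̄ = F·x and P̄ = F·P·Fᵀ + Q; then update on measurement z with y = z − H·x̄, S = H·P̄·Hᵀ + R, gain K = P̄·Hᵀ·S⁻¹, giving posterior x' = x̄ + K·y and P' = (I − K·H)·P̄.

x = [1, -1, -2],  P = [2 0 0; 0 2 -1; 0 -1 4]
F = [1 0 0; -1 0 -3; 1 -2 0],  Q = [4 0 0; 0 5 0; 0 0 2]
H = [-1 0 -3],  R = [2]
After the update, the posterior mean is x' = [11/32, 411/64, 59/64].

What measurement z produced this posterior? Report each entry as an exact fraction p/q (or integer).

x̄ = F·x = [1, 5, 3]
P̄ = F·P·Fᵀ + Q = [6 -2 2; -2 43 -8; 2 -8 12]
S = H·P̄·Hᵀ + R = [128]
K = P̄·Hᵀ·S⁻¹ = [-3/32; 13/64; -19/64]
x' − x̄ = [-21/32, 91/64, -133/64] = K·y
y = (KᵀK)⁻¹·Kᵀ·(x' − x̄) = [7]
z = y + H·x̄ = [7] + [-10] = [-3]

z = [-3]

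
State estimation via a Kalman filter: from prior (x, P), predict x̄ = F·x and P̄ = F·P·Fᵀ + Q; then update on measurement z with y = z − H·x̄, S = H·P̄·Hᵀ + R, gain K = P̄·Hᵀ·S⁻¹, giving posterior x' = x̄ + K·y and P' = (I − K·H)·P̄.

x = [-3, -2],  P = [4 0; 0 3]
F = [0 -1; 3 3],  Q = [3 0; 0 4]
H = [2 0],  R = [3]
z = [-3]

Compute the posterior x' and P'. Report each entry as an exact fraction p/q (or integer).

x' = [-10/9, -31/3]
P' = [2/3 -1; -1 55]

x̄ = F·x = [2, -15]
P̄ = F·P·Fᵀ + Q = [6 -9; -9 67]
y = z − H·x̄ = [-7]
S = H·P̄·Hᵀ + R = [27]
K = P̄·Hᵀ·S⁻¹ = [4/9; -2/3]
x' = x̄ + K·y = [-10/9, -31/3]
P' = (I − K·H)·P̄ = [2/3 -1; -1 55]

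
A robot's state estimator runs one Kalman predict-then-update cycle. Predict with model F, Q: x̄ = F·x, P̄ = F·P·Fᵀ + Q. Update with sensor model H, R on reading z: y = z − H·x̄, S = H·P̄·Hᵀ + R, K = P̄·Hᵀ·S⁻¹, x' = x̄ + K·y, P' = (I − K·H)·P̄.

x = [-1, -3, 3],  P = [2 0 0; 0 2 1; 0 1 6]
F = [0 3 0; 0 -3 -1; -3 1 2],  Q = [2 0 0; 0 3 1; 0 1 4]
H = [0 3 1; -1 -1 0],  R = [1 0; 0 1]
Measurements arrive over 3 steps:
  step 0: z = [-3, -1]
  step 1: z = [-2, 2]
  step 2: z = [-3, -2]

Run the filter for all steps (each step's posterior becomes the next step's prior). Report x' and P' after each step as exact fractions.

step 0: x̄ = F·x = [-9, 6, 6]
step 0: P̄ = F·P·Fᵀ + Q = [20 -21 12; -21 33 -24; 12 -24 52]
step 0: y = z − H·x̄ = [-27, -4]
step 0: S = H·P̄·Hᵀ + R = [206 -24; -24 12]
step 0: K = P̄·Hᵀ·S⁻¹ = [-49/158 -509/948; 51/158 -28/79; 2/79 83/79]
step 0: x' = x̄ + K·y = [721/474, -205/158, 88/79]
step 0: P' = (I − K·H)·P̄ = [4475/948 -661/158 967/79; -661/158 717/158 -1050/79; 967/79 -1050/79 3152/79]
step 1: x̄ = F·x = [-615/158, 439/158, -287/79]
step 1: P̄ = F·P·Fᵀ + Q = [6769/158 -153/158 -2250/79; -153/158 631/158 -24/79; -2250/79 -24/79 11271/316]
step 1: y = z − H·x̄ = [-1059/158, 70/79]
step 1: S = H·P̄·Hᵀ + R = [22369/316 1557/79; 1557/79 3626/79]
step 1: K = P̄·Hᵀ·S⁻¹ = [-97218/451981 -370597/451981; 94104/451981 -140399/903962; 162417/451981 427425/903962]
step 1: x' = x̄ + K·y = [-2872127/903962, 1125767/903962, -5082493/903962]
step 1: P' = (I − K·H)·P̄ = [1588425/903962 -847231/903962 2347257/903962; -847231/903962 493815/451981 -1387341/451981; 2347257/903962 -1387341/451981 4324440/451981]
step 2: x̄ = F·x = [3377301/903962, 852596/451981, -211419/451981]
step 2: P̄ = F·P·Fᵀ + Q = [5348297/451981 -282312/451981 -6060123/903962; -282312/451981 1800672/451981 -258611/451981; -6060123/903962 -258611/451981 19312397/903962]
step 2: y = z − H·x̄ = [-3702312/451981, 3274569/903962]
step 2: S = H·P̄·Hᵀ + R = [49525123/903962 -2532815/903962; -2532815/903962 7036326/451981]
step 2: K = P̄·Hᵀ·S⁻¹ = [-298202090/1527795791 -1153646935/1527795791; 303267720/1527795791 -275098610/1527795791; 589847327/1527795791 820230200/1527795791]
step 2: x' = x̄ + K·y = [3971631678/1527795791, -598728329/1527795791, -2575005813/1527795791]
step 2: P' = (I − K·H)·P̄ = [2589973517/1527795791 -1436326582/1527795791 4010777656/1527795791; -1436326582/1527795791 1711425192/1527795791 -4831007856/1527795791; 4010777656/1527795791 -4831007856/1527795791 15082870895/1527795791]

step 0: x' = [721/474, -205/158, 88/79], P' = [4475/948 -661/158 967/79; -661/158 717/158 -1050/79; 967/79 -1050/79 3152/79]
step 1: x' = [-2872127/903962, 1125767/903962, -5082493/903962], P' = [1588425/903962 -847231/903962 2347257/903962; -847231/903962 493815/451981 -1387341/451981; 2347257/903962 -1387341/451981 4324440/451981]
step 2: x' = [3971631678/1527795791, -598728329/1527795791, -2575005813/1527795791], P' = [2589973517/1527795791 -1436326582/1527795791 4010777656/1527795791; -1436326582/1527795791 1711425192/1527795791 -4831007856/1527795791; 4010777656/1527795791 -4831007856/1527795791 15082870895/1527795791]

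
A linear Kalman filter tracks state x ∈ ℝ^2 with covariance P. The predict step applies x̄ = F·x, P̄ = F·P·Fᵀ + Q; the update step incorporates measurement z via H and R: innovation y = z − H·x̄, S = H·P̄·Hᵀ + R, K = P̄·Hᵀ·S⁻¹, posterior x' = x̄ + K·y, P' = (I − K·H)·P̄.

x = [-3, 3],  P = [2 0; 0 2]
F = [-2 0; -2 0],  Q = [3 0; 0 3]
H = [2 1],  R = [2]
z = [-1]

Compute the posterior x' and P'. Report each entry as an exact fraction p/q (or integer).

x̄ = F·x = [6, 6]
P̄ = F·P·Fᵀ + Q = [11 8; 8 11]
y = z − H·x̄ = [-19]
S = H·P̄·Hᵀ + R = [89]
K = P̄·Hᵀ·S⁻¹ = [30/89; 27/89]
x' = x̄ + K·y = [-36/89, 21/89]
P' = (I − K·H)·P̄ = [79/89 -98/89; -98/89 250/89]

x' = [-36/89, 21/89]
P' = [79/89 -98/89; -98/89 250/89]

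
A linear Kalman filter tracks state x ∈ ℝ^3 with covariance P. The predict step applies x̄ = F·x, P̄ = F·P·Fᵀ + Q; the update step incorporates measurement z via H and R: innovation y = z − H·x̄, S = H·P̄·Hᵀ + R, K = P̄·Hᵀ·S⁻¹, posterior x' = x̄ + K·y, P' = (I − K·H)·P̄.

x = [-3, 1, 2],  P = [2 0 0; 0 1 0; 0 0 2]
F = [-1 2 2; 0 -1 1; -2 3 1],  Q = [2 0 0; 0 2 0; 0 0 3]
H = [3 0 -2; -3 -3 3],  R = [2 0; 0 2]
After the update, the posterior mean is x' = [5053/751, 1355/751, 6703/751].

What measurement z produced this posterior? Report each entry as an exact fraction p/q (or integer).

z = [2, 1]

x̄ = F·x = [9, 1, 11]
P̄ = F·P·Fᵀ + Q = [16 2 14; 2 5 -1; 14 -1 22]
S = H·P̄·Hᵀ + R = [66 -90; -90 191]
K = P̄·Hᵀ·S⁻¹ = [1370/2253 168/751; -316/2253 -144/751; 1024/2253 267/751]
x' − x̄ = [-1706/751, 604/751, -1558/751] = K·y
y = (KᵀK)⁻¹·Kᵀ·(x' − x̄) = [-3, -2]
z = y + H·x̄ = [-3, -2] + [5, 3] = [2, 1]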